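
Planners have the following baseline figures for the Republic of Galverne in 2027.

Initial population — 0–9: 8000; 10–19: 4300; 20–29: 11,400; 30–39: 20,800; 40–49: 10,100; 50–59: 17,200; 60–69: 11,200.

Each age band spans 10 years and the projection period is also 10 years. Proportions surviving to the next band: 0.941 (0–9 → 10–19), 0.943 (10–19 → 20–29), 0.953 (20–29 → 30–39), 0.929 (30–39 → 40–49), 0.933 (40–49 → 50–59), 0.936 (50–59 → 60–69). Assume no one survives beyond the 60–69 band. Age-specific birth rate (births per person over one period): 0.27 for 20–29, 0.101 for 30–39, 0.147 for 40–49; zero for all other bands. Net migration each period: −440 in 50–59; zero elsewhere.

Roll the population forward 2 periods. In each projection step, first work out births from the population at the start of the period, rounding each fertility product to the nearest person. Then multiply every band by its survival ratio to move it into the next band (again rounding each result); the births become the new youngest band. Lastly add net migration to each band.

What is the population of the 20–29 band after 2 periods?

7099

Period 1.
Births: 11400 × 0.27 = 3078, 20800 × 0.101 = 2101, 10100 × 0.147 = 1485 → total 6664
10–19: 8000 × 0.941 = 7528
20–29: 4300 × 0.943 = 4055
30–39: 11400 × 0.953 = 10864
40–49: 20800 × 0.929 = 19323
50–59: 10100 × 0.933 = 9423
60–69: 17200 × 0.936 = 16099
Net migration: 50–59 − 440 → 8983
→ [6664, 7528, 4055, 10864, 19323, 8983, 16099]
Period 2.
Births: 4055 × 0.27 = 1095, 10864 × 0.101 = 1097, 19323 × 0.147 = 2840 → total 5032
10–19: 6664 × 0.941 = 6271
20–29: 7528 × 0.943 = 7099
30–39: 4055 × 0.953 = 3864
40–49: 10864 × 0.929 = 10093
50–59: 19323 × 0.933 = 18028
60–69: 8983 × 0.936 = 8408
Net migration: 50–59 − 440 → 17588
→ [5032, 6271, 7099, 3864, 10093, 17588, 8408]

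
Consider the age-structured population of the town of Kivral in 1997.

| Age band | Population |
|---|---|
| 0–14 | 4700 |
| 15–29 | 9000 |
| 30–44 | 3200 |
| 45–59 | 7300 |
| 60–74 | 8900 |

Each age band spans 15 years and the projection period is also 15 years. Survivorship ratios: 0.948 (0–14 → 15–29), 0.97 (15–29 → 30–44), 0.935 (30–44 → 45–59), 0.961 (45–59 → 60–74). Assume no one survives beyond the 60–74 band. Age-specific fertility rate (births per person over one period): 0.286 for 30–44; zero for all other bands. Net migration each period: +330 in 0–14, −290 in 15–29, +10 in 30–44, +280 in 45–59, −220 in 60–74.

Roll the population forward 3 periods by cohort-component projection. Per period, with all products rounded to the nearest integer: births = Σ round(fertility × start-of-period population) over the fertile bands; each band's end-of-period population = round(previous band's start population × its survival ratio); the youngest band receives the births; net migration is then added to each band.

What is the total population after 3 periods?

Numbering the bands 1..5 from youngest to oldest:
Period 1:
Births: 3200 × 0.286 = 915
Band 2: 4700 × 0.948 = 4456
Band 3: 9000 × 0.97 = 8730
Band 4: 3200 × 0.935 = 2992
Band 5: 7300 × 0.961 = 7015
Net migration: Band 1 + 330 → 1245; Band 2 − 290 → 4166; Band 3 + 10 → 8740; Band 4 + 280 → 3272; Band 5 − 220 → 6795
Population now: 0–14=1245, 15–29=4166, 30–44=8740, 45–59=3272, 60–74=6795
Period 2:
Births: 8740 × 0.286 = 2500
Band 2: 1245 × 0.948 = 1180
Band 3: 4166 × 0.97 = 4041
Band 4: 8740 × 0.935 = 8172
Band 5: 3272 × 0.961 = 3144
Net migration: Band 1 + 330 → 2830; Band 2 − 290 → 890; Band 3 + 10 → 4051; Band 4 + 280 → 8452; Band 5 − 220 → 2924
Population now: 0–14=2830, 15–29=890, 30–44=4051, 45–59=8452, 60–74=2924
Period 3:
Births: 4051 × 0.286 = 1159
Band 2: 2830 × 0.948 = 2683
Band 3: 890 × 0.97 = 863
Band 4: 4051 × 0.935 = 3788
Band 5: 8452 × 0.961 = 8122
Net migration: Band 1 + 330 → 1489; Band 2 − 290 → 2393; Band 3 + 10 → 873; Band 4 + 280 → 4068; Band 5 − 220 → 7902
Population now: 0–14=1489, 15–29=2393, 30–44=873, 45–59=4068, 60–74=7902
Total after period 3: 1489 + 2393 + 873 + 4068 + 7902 = 16725

16725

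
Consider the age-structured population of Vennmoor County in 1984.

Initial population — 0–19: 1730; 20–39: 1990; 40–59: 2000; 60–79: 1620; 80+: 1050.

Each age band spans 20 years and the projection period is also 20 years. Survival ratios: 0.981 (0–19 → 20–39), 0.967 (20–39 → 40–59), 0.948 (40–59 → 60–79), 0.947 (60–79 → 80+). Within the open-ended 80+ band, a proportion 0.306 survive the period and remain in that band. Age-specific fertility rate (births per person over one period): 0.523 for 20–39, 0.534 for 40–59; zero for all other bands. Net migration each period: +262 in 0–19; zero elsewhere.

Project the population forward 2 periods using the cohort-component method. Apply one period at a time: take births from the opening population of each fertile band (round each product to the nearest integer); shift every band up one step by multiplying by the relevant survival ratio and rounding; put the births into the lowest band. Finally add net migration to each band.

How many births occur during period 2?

Let band 1 be 0–19 through band 5 = 80+.
Period 1:
Births: 1990 × 0.523 = 1041 ; 2000 × 0.534 = 1068 — total 2109
Band 2: 1730 × 0.981 = 1697
Band 3: 1990 × 0.967 = 1924
Band 4: 2000 × 0.948 = 1896
Band 5: 1620 × 0.947 + 1050 × 0.306 = 1534 + 321 = 1855
Net migration: Band 1 + 262 → 2371
Population now: 0–19=2371, 20–39=1697, 40–59=1924, 60–79=1896, 80+=1855
Period 2:
Births: 1697 × 0.523 = 888 ; 1924 × 0.534 = 1027 — total 1915
Band 2: 2371 × 0.981 = 2326
Band 3: 1697 × 0.967 = 1641
Band 4: 1924 × 0.948 = 1824
Band 5: 1896 × 0.947 + 1855 × 0.306 = 1796 + 568 = 2364
Net migration: Band 1 + 262 → 2177
Population now: 0–19=2177, 20–39=2326, 40–59=1641, 60–79=1824, 80+=2364

1915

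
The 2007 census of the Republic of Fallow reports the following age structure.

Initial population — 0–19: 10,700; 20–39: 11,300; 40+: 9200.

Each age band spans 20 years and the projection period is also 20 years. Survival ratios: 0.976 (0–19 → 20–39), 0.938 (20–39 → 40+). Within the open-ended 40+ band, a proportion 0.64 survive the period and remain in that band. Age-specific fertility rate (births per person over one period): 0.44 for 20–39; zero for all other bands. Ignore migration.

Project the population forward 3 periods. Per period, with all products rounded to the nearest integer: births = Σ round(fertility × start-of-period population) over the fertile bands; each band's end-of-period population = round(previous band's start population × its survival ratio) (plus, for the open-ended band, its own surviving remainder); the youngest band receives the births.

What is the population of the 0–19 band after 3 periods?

Call the bands 1 to 3, youngest first.
After projecting period 1:
Births: 11300 × 0.44 = 4972
Band 2: 10700 × 0.976 = 10443
Band 3: 11300 × 0.938 + 9200 × 0.64 = 10599 + 5888 = 16487
End of period: [4972, 10443, 16487]
After projecting period 2:
Births: 10443 × 0.44 = 4595
Band 2: 4972 × 0.976 = 4853
Band 3: 10443 × 0.938 + 16487 × 0.64 = 9796 + 10552 = 20348
End of period: [4595, 4853, 20348]
After projecting period 3:
Births: 4853 × 0.44 = 2135
Band 2: 4595 × 0.976 = 4485
Band 3: 4853 × 0.938 + 20348 × 0.64 = 4552 + 13023 = 17575
End of period: [2135, 4485, 17575]

2135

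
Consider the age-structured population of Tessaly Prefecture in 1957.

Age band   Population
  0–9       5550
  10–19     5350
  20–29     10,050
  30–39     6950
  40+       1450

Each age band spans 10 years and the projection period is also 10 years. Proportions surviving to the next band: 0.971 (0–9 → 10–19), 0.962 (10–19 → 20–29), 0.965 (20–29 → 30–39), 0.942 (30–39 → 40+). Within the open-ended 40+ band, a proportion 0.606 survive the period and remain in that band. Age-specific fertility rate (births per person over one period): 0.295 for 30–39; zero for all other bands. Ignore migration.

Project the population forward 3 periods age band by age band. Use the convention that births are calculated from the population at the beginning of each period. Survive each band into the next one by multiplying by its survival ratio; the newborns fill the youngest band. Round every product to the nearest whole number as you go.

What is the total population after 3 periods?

24103

Numbering the bands 1..5 from youngest to oldest:
— Period 1 —
Births: 6950 * 0.295 = 2050
Band 2: 5550 * 0.971 = 5389
Band 3: 5350 * 0.962 = 5147
Band 4: 10050 * 0.965 = 9698
Band 5: 6950 * 0.942 + 1450 * 0.606 = 6547 + 879 = 7426
End of period: [2050, 5389, 5147, 9698, 7426]
— Period 2 —
Births: 9698 * 0.295 = 2861
Band 2: 2050 * 0.971 = 1991
Band 3: 5389 * 0.962 = 5184
Band 4: 5147 * 0.965 = 4967
Band 5: 9698 * 0.942 + 7426 * 0.606 = 9136 + 4500 = 13636
End of period: [2861, 1991, 5184, 4967, 13636]
— Period 3 —
Births: 4967 * 0.295 = 1465
Band 2: 2861 * 0.971 = 2778
Band 3: 1991 * 0.962 = 1915
Band 4: 5184 * 0.965 = 5003
Band 5: 4967 * 0.942 + 13636 * 0.606 = 4679 + 8263 = 12942
End of period: [1465, 2778, 1915, 5003, 12942]
Total after period 3: 1465 + 2778 + 1915 + 5003 + 12942 = 24103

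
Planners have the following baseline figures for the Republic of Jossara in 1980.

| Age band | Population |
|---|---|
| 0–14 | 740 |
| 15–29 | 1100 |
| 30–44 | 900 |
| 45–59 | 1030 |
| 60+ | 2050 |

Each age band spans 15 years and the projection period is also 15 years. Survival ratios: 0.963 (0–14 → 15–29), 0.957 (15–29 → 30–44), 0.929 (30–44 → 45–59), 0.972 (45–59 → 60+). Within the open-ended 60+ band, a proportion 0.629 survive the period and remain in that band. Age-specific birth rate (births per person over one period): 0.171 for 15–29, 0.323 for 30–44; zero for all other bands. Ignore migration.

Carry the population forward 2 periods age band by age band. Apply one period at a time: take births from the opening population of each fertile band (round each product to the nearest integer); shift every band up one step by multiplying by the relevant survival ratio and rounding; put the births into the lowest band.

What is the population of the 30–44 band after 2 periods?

682

Period 1:
Births: 1100 × 0.171 = 188  |  900 × 0.323 = 291 → total 479
15–29: 740 × 0.963 = 713
30–44: 1100 × 0.957 = 1053
45–59: 900 × 0.929 = 836
60+: 1030 × 0.972 + 2050 × 0.629 = 1001 + 1289 = 2290
Population now: 0–14=479, 15–29=713, 30–44=1053, 45–59=836, 60+=2290
Period 2:
Births: 713 × 0.171 = 122  |  1053 × 0.323 = 340 → total 462
15–29: 479 × 0.963 = 461
30–44: 713 × 0.957 = 682
45–59: 1053 × 0.929 = 978
60+: 836 × 0.972 + 2290 × 0.629 = 813 + 1440 = 2253
Population now: 0–14=462, 15–29=461, 30–44=682, 45–59=978, 60+=2253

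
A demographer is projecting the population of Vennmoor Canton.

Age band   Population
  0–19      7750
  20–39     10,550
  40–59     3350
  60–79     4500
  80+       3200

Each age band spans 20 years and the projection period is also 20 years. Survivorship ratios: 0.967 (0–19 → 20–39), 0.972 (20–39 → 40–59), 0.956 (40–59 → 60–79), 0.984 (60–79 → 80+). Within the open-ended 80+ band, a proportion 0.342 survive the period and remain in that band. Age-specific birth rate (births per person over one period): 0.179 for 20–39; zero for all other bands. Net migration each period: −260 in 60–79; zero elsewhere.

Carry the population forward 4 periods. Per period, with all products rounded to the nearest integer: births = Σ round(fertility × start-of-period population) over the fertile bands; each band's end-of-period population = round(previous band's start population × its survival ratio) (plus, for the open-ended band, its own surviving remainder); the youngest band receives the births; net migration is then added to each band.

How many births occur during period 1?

Let band 1 be 0–19 through band 5 = 80+.
[period 1]
Births: 10550 × 0.179 = 1888
Band 2: 7750 × 0.967 = 7494
Band 3: 10550 × 0.972 = 10255
Band 4: 3350 × 0.956 = 3203
Band 5: 4500 × 0.984 + 3200 × 0.342 = 4428 + 1094 = 5522
Net migration: Band 4 − 260 → 2943
End of period: [1888, 7494, 10255, 2943, 5522]

1888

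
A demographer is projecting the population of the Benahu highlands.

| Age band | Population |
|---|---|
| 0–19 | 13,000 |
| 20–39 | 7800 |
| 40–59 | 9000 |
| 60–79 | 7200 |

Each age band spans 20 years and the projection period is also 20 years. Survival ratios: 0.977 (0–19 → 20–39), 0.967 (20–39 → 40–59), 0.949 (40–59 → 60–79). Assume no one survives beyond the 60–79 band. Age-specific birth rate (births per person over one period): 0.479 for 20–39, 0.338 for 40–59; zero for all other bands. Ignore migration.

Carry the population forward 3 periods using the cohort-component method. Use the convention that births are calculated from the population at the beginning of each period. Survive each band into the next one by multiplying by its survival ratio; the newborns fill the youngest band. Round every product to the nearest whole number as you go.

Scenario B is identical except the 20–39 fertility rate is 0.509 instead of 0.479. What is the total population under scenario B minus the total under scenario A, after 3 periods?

Period 1:
Births: 7800 × 0.479 = 3736  |  9000 × 0.338 = 3042 — total 6778
20–39: 13000 × 0.977 = 12701
40–59: 7800 × 0.967 = 7543
60–79: 9000 × 0.949 = 8541
End of period: [6778, 12701, 7543, 8541]
Period 2:
Births: 12701 × 0.479 = 6084  |  7543 × 0.338 = 2550 — total 8634
20–39: 6778 × 0.977 = 6622
40–59: 12701 × 0.967 = 12282
60–79: 7543 × 0.949 = 7158
End of period: [8634, 6622, 12282, 7158]
Period 3:
Births: 6622 × 0.479 = 3172  |  12282 × 0.338 = 4151 — total 7323
20–39: 8634 × 0.977 = 8435
40–59: 6622 × 0.967 = 6403
60–79: 12282 × 0.949 = 11656
End of period: [7323, 8435, 6403, 11656]
Scenario A total after 3 periods: 33817
Scenario B projection —
Period 1:
Births: 7800 × 0.509 = 3970  |  9000 × 0.338 = 3042 — total 7012
20–39: 13000 × 0.977 = 12701
40–59: 7800 × 0.967 = 7543
60–79: 9000 × 0.949 = 8541
End of period: [7012, 12701, 7543, 8541]
Period 2:
Births: 12701 × 0.509 = 6465  |  7543 × 0.338 = 2550 — total 9015
20–39: 7012 × 0.977 = 6851
40–59: 12701 × 0.967 = 12282
60–79: 7543 × 0.949 = 7158
End of period: [9015, 6851, 12282, 7158]
Period 3:
Births: 6851 × 0.509 = 3487  |  12282 × 0.338 = 4151 — total 7638
20–39: 9015 × 0.977 = 8808
40–59: 6851 × 0.967 = 6625
60–79: 12282 × 0.949 = 11656
End of period: [7638, 8808, 6625, 11656]
Scenario B total after 3 periods: 34727
Difference B − A = 34727 − 33817 = 910

910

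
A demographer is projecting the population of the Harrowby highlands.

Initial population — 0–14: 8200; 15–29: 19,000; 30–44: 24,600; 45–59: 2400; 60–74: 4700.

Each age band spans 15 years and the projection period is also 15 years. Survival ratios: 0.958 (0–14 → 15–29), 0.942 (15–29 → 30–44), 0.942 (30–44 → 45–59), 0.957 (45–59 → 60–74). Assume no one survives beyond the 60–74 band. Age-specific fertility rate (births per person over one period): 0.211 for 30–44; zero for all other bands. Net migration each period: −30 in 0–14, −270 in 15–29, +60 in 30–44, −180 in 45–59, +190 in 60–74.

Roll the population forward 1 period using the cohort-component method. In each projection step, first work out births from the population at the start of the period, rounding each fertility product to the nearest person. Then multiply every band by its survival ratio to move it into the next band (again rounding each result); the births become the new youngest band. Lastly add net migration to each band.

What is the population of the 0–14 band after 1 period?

5161

(Bands numbered youngest = 1 to oldest = 5.)
Period 1.
Births: 24600 × 0.211 = 5191
Band 2: 8200 × 0.958 = 7856
Band 3: 19000 × 0.942 = 17898
Band 4: 24600 × 0.942 = 23173
Band 5: 2400 × 0.957 = 2297
Net migration: Band 1 − 30 → 5161; Band 2 − 270 → 7586; Band 3 + 60 → 17958; Band 4 − 180 → 22993; Band 5 + 190 → 2487
Giving 5161 / 7586 / 17958 / 22993 / 2487.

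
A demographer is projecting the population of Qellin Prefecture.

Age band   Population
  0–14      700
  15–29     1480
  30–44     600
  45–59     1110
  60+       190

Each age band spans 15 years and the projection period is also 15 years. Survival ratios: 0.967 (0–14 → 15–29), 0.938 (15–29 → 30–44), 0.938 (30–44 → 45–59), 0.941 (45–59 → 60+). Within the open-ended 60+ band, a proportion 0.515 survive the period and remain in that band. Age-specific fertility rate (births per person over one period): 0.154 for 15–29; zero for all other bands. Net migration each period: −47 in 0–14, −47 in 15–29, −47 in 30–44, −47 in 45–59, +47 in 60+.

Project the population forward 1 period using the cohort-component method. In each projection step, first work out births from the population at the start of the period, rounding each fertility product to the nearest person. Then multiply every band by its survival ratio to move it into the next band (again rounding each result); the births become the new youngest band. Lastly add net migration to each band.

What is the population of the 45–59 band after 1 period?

Period 1.
Births: 1480 * 0.154 = 228
15–29: 700 * 0.967 = 677
30–44: 1480 * 0.938 = 1388
45–59: 600 * 0.938 = 563
60+: 1110 * 0.941 + 190 * 0.515 = 1045 + 98 = 1143
Net migration: 0–14 − 47 → 181; 15–29 − 47 → 630; 30–44 − 47 → 1341; 45–59 − 47 → 516; 60+ + 47 → 1190
→ [181, 630, 1341, 516, 1190]

516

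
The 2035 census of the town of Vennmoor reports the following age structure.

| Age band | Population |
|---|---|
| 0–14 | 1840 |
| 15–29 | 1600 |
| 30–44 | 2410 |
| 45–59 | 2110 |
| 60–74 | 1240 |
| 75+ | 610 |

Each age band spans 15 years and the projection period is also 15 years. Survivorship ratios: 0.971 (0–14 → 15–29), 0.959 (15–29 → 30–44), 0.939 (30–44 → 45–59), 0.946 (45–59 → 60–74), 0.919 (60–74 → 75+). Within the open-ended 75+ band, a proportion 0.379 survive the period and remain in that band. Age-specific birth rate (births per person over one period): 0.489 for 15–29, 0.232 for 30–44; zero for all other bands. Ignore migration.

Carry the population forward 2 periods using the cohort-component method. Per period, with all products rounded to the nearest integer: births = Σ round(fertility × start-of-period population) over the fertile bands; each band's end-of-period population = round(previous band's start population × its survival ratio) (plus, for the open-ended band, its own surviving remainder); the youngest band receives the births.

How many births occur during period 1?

1341

After projecting period 1:
Births: 1600 × 0.489 = 782, 2410 × 0.232 = 559 → total 1341
15–29: 1840 × 0.971 = 1787
30–44: 1600 × 0.959 = 1534
45–59: 2410 × 0.939 = 2263
60–74: 2110 × 0.946 = 1996
75+: 1240 × 0.919 + 610 × 0.379 = 1140 + 231 = 1371
→ [1341, 1787, 1534, 2263, 1996, 1371]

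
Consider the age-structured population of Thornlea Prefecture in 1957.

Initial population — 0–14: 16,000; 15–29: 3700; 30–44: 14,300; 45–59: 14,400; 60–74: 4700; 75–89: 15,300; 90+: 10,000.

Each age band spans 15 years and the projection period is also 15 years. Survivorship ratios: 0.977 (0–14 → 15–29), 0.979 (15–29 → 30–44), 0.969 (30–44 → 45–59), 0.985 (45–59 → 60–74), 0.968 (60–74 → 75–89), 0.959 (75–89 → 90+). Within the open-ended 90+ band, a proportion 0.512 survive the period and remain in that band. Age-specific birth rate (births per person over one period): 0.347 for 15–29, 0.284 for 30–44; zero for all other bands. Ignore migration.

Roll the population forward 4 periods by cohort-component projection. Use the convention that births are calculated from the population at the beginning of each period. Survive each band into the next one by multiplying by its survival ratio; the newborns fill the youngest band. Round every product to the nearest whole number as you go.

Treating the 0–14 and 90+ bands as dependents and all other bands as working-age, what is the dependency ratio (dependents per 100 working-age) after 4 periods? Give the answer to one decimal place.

76.5

(Bands numbered youngest = 1 to oldest = 7.)
Period 1.
Births: 3700 * 0.347 = 1284  |  14300 * 0.284 = 4061 — total 5345
Band 2: 16000 * 0.977 = 15632
Band 3: 3700 * 0.979 = 3622
Band 4: 14300 * 0.969 = 13857
Band 5: 14400 * 0.985 = 14184
Band 6: 4700 * 0.968 = 4550
Band 7: 15300 * 0.959 + 10000 * 0.512 = 14673 + 5120 = 19793
End of period: [5345, 15632, 3622, 13857, 14184, 4550, 19793]
Period 2.
Births: 15632 * 0.347 = 5424  |  3622 * 0.284 = 1029 — total 6453
Band 2: 5345 * 0.977 = 5222
Band 3: 15632 * 0.979 = 15304
Band 4: 3622 * 0.969 = 3510
Band 5: 13857 * 0.985 = 13649
Band 6: 14184 * 0.968 = 13730
Band 7: 4550 * 0.959 + 19793 * 0.512 = 4363 + 10134 = 14497
End of period: [6453, 5222, 15304, 3510, 13649, 13730, 14497]
Period 3.
Births: 5222 * 0.347 = 1812  |  15304 * 0.284 = 4346 — total 6158
Band 2: 6453 * 0.977 = 6305
Band 3: 5222 * 0.979 = 5112
Band 4: 15304 * 0.969 = 14830
Band 5: 3510 * 0.985 = 3457
Band 6: 13649 * 0.968 = 13212
Band 7: 13730 * 0.959 + 14497 * 0.512 = 13167 + 7422 = 20589
End of period: [6158, 6305, 5112, 14830, 3457, 13212, 20589]
Period 4.
Births: 6305 * 0.347 = 2188  |  5112 * 0.284 = 1452 — total 3640
Band 2: 6158 * 0.977 = 6016
Band 3: 6305 * 0.979 = 6173
Band 4: 5112 * 0.969 = 4954
Band 5: 14830 * 0.985 = 14608
Band 6: 3457 * 0.968 = 3346
Band 7: 13212 * 0.959 + 20589 * 0.512 = 12670 + 10542 = 23212
End of period: [3640, 6016, 6173, 4954, 14608, 3346, 23212]
Dependents (band 0–14 + band 90+) = 3640 + 23212 = 26852; working-age = 35097; ratio = 26852/35097 × 100 = 76.5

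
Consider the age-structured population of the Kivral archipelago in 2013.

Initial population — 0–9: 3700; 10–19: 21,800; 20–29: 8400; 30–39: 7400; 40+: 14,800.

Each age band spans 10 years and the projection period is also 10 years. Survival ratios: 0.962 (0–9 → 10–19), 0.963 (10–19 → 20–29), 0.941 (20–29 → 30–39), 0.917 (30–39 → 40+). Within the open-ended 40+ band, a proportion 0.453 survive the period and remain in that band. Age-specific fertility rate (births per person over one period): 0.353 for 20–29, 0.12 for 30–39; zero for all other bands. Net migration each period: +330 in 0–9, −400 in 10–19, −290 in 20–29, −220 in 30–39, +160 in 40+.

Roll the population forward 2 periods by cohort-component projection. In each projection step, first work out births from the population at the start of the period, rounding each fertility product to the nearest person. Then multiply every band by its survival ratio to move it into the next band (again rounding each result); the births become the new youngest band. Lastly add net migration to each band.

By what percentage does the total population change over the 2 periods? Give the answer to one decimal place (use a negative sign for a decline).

-15.2

(Bands numbered youngest = 1 to oldest = 5.)
After projecting period 1:
Births: 8400 × 0.353 = 2965 ; 7400 × 0.12 = 888 ⇒ total 3853
Band 2: 3700 × 0.962 = 3559
Band 3: 21800 × 0.963 = 20993
Band 4: 8400 × 0.941 = 7904
Band 5: 7400 × 0.917 + 14800 × 0.453 = 6786 + 6704 = 13490
Net migration: Band 1 + 330 → 4183; Band 2 − 400 → 3159; Band 3 − 290 → 20703; Band 4 − 220 → 7684; Band 5 + 160 → 13650
→ [4183, 3159, 20703, 7684, 13650]
After projecting period 2:
Births: 20703 × 0.353 = 7308 ; 7684 × 0.12 = 922 ⇒ total 8230
Band 2: 4183 × 0.962 = 4024
Band 3: 3159 × 0.963 = 3042
Band 4: 20703 × 0.941 = 19482
Band 5: 7684 × 0.917 + 13650 × 0.453 = 7046 + 6183 = 13229
Net migration: Band 1 + 330 → 8560; Band 2 − 400 → 3624; Band 3 − 290 → 2752; Band 4 − 220 → 19262; Band 5 + 160 → 13389
→ [8560, 3624, 2752, 19262, 13389]
Total: 56100 → 47587; change = -8513; percentage change = -15.2%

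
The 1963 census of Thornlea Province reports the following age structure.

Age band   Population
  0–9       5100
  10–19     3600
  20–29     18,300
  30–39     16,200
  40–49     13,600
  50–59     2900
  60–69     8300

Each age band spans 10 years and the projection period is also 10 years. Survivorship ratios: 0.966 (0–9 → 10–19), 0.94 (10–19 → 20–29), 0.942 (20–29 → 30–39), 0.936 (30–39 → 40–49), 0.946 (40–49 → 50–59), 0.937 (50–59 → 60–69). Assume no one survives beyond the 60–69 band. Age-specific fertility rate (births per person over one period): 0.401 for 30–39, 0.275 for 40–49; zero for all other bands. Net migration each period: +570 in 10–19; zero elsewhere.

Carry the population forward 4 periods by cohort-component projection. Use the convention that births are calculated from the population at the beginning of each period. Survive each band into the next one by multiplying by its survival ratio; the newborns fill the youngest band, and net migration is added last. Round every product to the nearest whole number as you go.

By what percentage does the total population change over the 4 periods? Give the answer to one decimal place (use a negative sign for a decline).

Call the bands 1 to 7, youngest first.
[period 1]
Births: 16200 × 0.401 = 6496, 13600 × 0.275 = 3740 — total 10236
Band 2: 5100 × 0.966 = 4927
Band 3: 3600 × 0.94 = 3384
Band 4: 18300 × 0.942 = 17239
Band 5: 16200 × 0.936 = 15163
Band 6: 13600 × 0.946 = 12866
Band 7: 2900 × 0.937 = 2717
Net migration: Band 2 + 570 → 5497
Giving 10236 / 5497 / 3384 / 17239 / 15163 / 12866 / 2717.
[period 2]
Births: 17239 × 0.401 = 6913, 15163 × 0.275 = 4170 — total 11083
Band 2: 10236 × 0.966 = 9888
Band 3: 5497 × 0.94 = 5167
Band 4: 3384 × 0.942 = 3188
Band 5: 17239 × 0.936 = 16136
Band 6: 15163 × 0.946 = 14344
Band 7: 12866 × 0.937 = 12055
Net migration: Band 2 + 570 → 10458
Giving 11083 / 10458 / 5167 / 3188 / 16136 / 14344 / 12055.
[period 3]
Births: 3188 × 0.401 = 1278, 16136 × 0.275 = 4437 — total 5715
Band 2: 11083 × 0.966 = 10706
Band 3: 10458 × 0.94 = 9831
Band 4: 5167 × 0.942 = 4867
Band 5: 3188 × 0.936 = 2984
Band 6: 16136 × 0.946 = 15265
Band 7: 14344 × 0.937 = 13440
Net migration: Band 2 + 570 → 11276
Giving 5715 / 11276 / 9831 / 4867 / 2984 / 15265 / 13440.
[period 4]
Births: 4867 × 0.401 = 1952, 2984 × 0.275 = 821 — total 2773
Band 2: 5715 × 0.966 = 5521
Band 3: 11276 × 0.94 = 10599
Band 4: 9831 × 0.942 = 9261
Band 5: 4867 × 0.936 = 4556
Band 6: 2984 × 0.946 = 2823
Band 7: 15265 × 0.937 = 14303
Net migration: Band 2 + 570 → 6091
Giving 2773 / 6091 / 10599 / 9261 / 4556 / 2823 / 14303.
Total: 68000 → 50406; change = -17594; percentage change = -25.9%

-25.9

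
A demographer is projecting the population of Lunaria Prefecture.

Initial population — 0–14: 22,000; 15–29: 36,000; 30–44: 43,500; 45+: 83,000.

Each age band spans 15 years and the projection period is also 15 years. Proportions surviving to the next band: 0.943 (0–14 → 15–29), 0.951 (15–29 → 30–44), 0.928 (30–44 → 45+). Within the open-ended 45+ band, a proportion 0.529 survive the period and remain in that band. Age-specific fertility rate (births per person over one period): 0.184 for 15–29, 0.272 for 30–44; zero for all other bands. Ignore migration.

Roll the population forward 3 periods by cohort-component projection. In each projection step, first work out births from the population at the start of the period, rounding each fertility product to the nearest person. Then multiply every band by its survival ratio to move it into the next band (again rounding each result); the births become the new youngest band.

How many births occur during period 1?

18456

[period 1]
Births: 36000 × 0.184 = 6624 ; 43500 × 0.272 = 11832 → 18456
15–29: 22000 × 0.943 = 20746
30–44: 36000 × 0.951 = 34236
45+: 43500 × 0.928 + 83000 × 0.529 = 40368 + 43907 = 84275
Population now: 0–14=18456, 15–29=20746, 30–44=34236, 45+=84275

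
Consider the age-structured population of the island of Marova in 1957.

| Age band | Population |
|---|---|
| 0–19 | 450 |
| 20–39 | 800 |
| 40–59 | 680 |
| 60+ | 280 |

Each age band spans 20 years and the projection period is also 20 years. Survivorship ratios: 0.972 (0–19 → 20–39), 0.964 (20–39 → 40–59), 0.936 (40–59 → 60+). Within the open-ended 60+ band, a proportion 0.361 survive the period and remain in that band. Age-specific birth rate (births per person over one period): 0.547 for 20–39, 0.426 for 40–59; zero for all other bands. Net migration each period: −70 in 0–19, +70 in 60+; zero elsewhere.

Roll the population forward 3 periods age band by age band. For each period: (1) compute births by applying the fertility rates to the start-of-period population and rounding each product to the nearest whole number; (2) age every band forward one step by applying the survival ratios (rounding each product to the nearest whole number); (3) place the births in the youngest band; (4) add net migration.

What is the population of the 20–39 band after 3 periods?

483

— Period 1 —
Births: 800 * 0.547 = 438, 680 * 0.426 = 290 — total 728
20–39: 450 * 0.972 = 437
40–59: 800 * 0.964 = 771
60+: 680 * 0.936 + 280 * 0.361 = 636 + 101 = 737
Net migration: 0–19 − 70 → 658; 60+ + 70 → 807
→ [658, 437, 771, 807]
— Period 2 —
Births: 437 * 0.547 = 239, 771 * 0.426 = 328 — total 567
20–39: 658 * 0.972 = 640
40–59: 437 * 0.964 = 421
60+: 771 * 0.936 + 807 * 0.361 = 722 + 291 = 1013
Net migration: 0–19 − 70 → 497; 60+ + 70 → 1083
→ [497, 640, 421, 1083]
— Period 3 —
Births: 640 * 0.547 = 350, 421 * 0.426 = 179 — total 529
20–39: 497 * 0.972 = 483
40–59: 640 * 0.964 = 617
60+: 421 * 0.936 + 1083 * 0.361 = 394 + 391 = 785
Net migration: 0–19 − 70 → 459; 60+ + 70 → 855
→ [459, 483, 617, 855]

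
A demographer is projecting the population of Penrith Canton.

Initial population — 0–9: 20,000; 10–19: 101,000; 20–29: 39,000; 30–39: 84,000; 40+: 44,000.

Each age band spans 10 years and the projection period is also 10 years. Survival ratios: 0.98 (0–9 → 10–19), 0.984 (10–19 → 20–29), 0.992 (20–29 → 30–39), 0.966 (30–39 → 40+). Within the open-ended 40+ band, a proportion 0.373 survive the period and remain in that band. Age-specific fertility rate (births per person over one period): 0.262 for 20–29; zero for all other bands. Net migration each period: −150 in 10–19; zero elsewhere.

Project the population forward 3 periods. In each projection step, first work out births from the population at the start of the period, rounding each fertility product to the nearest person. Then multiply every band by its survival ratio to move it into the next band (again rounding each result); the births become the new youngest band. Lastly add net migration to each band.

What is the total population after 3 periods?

181824

Call the groups 1 to 5, youngest first.
— Period 1 —
Births: 39000 * 0.262 = 10218
Group 2: 20000 * 0.98 = 19600
Group 3: 101000 * 0.984 = 99384
Group 4: 39000 * 0.992 = 38688
Group 5: 84000 * 0.966 + 44000 * 0.373 = 81144 + 16412 = 97556
Net migration: Group 2 − 150 → 19450
→ [10218, 19450, 99384, 38688, 97556]
— Period 2 —
Births: 99384 * 0.262 = 26039
Group 2: 10218 * 0.98 = 10014
Group 3: 19450 * 0.984 = 19139
Group 4: 99384 * 0.992 = 98589
Group 5: 38688 * 0.966 + 97556 * 0.373 = 37373 + 36388 = 73761
Net migration: Group 2 − 150 → 9864
→ [26039, 9864, 19139, 98589, 73761]
— Period 3 —
Births: 19139 * 0.262 = 5014
Group 2: 26039 * 0.98 = 25518
Group 3: 9864 * 0.984 = 9706
Group 4: 19139 * 0.992 = 18986
Group 5: 98589 * 0.966 + 73761 * 0.373 = 95237 + 27513 = 122750
Net migration: Group 2 − 150 → 25368
→ [5014, 25368, 9706, 18986, 122750]
Total after period 3: 5014 + 25368 + 9706 + 18986 + 122750 = 181824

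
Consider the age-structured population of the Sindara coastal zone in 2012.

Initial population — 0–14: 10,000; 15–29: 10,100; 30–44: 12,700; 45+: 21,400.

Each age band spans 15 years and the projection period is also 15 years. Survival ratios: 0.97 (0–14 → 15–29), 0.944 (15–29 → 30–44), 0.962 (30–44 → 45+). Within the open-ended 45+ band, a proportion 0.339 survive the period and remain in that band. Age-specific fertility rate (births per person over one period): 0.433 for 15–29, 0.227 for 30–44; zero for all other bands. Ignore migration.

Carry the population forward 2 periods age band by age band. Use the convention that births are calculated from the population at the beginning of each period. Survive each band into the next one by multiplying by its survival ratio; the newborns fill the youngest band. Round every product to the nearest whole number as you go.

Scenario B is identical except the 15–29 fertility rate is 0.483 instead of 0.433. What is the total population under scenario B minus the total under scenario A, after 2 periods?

Period 1:
Births: 10100 × 0.433 = 4373 ; 12700 × 0.227 = 2883 → total 7256
15–29: 10000 × 0.97 = 9700
30–44: 10100 × 0.944 = 9534
45+: 12700 × 0.962 + 21400 × 0.339 = 12217 + 7255 = 19472
→ [7256, 9700, 9534, 19472]
Period 2:
Births: 9700 × 0.433 = 4200 ; 9534 × 0.227 = 2164 → total 6364
15–29: 7256 × 0.97 = 7038
30–44: 9700 × 0.944 = 9157
45+: 9534 × 0.962 + 19472 × 0.339 = 9172 + 6601 = 15773
→ [6364, 7038, 9157, 15773]
Scenario A total after 2 periods: 38332
Scenario B projection —
Period 1:
Births: 10100 × 0.483 = 4878 ; 12700 × 0.227 = 2883 → total 7761
15–29: 10000 × 0.97 = 9700
30–44: 10100 × 0.944 = 9534
45+: 12700 × 0.962 + 21400 × 0.339 = 12217 + 7255 = 19472
→ [7761, 9700, 9534, 19472]
Period 2:
Births: 9700 × 0.483 = 4685 ; 9534 × 0.227 = 2164 → total 6849
15–29: 7761 × 0.97 = 7528
30–44: 9700 × 0.944 = 9157
45+: 9534 × 0.962 + 19472 × 0.339 = 9172 + 6601 = 15773
→ [6849, 7528, 9157, 15773]
Scenario B total after 2 periods: 39307
Difference B − A = 39307 − 38332 = 975

975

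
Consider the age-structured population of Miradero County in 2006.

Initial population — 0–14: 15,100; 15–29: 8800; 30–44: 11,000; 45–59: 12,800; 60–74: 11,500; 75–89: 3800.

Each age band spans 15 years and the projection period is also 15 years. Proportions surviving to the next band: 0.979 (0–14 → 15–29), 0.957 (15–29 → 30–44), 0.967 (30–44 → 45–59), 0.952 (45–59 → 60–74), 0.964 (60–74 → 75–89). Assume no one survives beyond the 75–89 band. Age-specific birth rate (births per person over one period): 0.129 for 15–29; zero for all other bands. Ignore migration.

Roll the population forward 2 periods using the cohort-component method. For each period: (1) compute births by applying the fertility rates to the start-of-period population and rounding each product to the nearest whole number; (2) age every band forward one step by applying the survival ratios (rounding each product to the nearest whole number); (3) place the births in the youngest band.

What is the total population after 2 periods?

47182

Period 1:
Births: 8800 × 0.129 = 1135
15–29: 15100 × 0.979 = 14783
30–44: 8800 × 0.957 = 8422
45–59: 11000 × 0.967 = 10637
60–74: 12800 × 0.952 = 12186
75–89: 11500 × 0.964 = 11086
Giving 1135 / 14783 / 8422 / 10637 / 12186 / 11086.
Period 2:
Births: 14783 × 0.129 = 1907
15–29: 1135 × 0.979 = 1111
30–44: 14783 × 0.957 = 14147
45–59: 8422 × 0.967 = 8144
60–74: 10637 × 0.952 = 10126
75–89: 12186 × 0.964 = 11747
Giving 1907 / 1111 / 14147 / 8144 / 10126 / 11747.
Total after period 2: 1907 + 1111 + 14147 + 8144 + 10126 + 11747 = 47182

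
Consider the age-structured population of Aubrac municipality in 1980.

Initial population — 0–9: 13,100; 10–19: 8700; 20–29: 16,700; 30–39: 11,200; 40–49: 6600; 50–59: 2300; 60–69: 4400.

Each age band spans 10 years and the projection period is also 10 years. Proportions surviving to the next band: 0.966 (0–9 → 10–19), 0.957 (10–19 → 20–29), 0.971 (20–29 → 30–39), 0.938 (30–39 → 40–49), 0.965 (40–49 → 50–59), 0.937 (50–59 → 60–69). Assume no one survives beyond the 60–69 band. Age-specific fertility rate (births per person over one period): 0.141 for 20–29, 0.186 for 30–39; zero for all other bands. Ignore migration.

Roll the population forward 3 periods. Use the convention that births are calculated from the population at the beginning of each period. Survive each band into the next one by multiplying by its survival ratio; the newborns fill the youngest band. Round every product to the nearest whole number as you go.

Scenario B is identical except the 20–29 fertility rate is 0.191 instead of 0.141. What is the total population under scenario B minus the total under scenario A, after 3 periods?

Numbering the groups 1..7 from youngest to oldest:
— Period 1 —
Births: 16700 × 0.141 = 2355, 11200 × 0.186 = 2083 ⇒ total 4438
Group 2: 13100 × 0.966 = 12655
Group 3: 8700 × 0.957 = 8326
Group 4: 16700 × 0.971 = 16216
Group 5: 11200 × 0.938 = 10506
Group 6: 6600 × 0.965 = 6369
Group 7: 2300 × 0.937 = 2155
Population now: 0–9=4438, 10–19=12655, 20–29=8326, 30–39=16216, 40–49=10506, 50–59=6369, 60–69=2155
— Period 2 —
Births: 8326 × 0.141 = 1174, 16216 × 0.186 = 3016 ⇒ total 4190
Group 2: 4438 × 0.966 = 4287
Group 3: 12655 × 0.957 = 12111
Group 4: 8326 × 0.971 = 8085
Group 5: 16216 × 0.938 = 15211
Group 6: 10506 × 0.965 = 10138
Group 7: 6369 × 0.937 = 5968
Population now: 0–9=4190, 10–19=4287, 20–29=12111, 30–39=8085, 40–49=15211, 50–59=10138, 60–69=5968
— Period 3 —
Births: 12111 × 0.141 = 1708, 8085 × 0.186 = 1504 ⇒ total 3212
Group 2: 4190 × 0.966 = 4048
Group 3: 4287 × 0.957 = 4103
Group 4: 12111 × 0.971 = 11760
Group 5: 8085 × 0.938 = 7584
Group 6: 15211 × 0.965 = 14679
Group 7: 10138 × 0.937 = 9499
Population now: 0–9=3212, 10–19=4048, 20–29=4103, 30–39=11760, 40–49=7584, 50–59=14679, 60–69=9499
Scenario A total after 3 periods: 54885
Scenario B projection —
— Period 1 —
Births: 16700 × 0.191 = 3190, 11200 × 0.186 = 2083 ⇒ total 5273
Group 2: 13100 × 0.966 = 12655
Group 3: 8700 × 0.957 = 8326
Group 4: 16700 × 0.971 = 16216
Group 5: 11200 × 0.938 = 10506
Group 6: 6600 × 0.965 = 6369
Group 7: 2300 × 0.937 = 2155
Population now: 0–9=5273, 10–19=12655, 20–29=8326, 30–39=16216, 40–49=10506, 50–59=6369, 60–69=2155
— Period 2 —
Births: 8326 × 0.191 = 1590, 16216 × 0.186 = 3016 ⇒ total 4606
Group 2: 5273 × 0.966 = 5094
Group 3: 12655 × 0.957 = 12111
Group 4: 8326 × 0.971 = 8085
Group 5: 16216 × 0.938 = 15211
Group 6: 10506 × 0.965 = 10138
Group 7: 6369 × 0.937 = 5968
Population now: 0–9=4606, 10–19=5094, 20–29=12111, 30–39=8085, 40–49=15211, 50–59=10138, 60–69=5968
— Period 3 —
Births: 12111 × 0.191 = 2313, 8085 × 0.186 = 1504 ⇒ total 3817
Group 2: 4606 × 0.966 = 4449
Group 3: 5094 × 0.957 = 4875
Group 4: 12111 × 0.971 = 11760
Group 5: 8085 × 0.938 = 7584
Group 6: 15211 × 0.965 = 14679
Group 7: 10138 × 0.937 = 9499
Population now: 0–9=3817, 10–19=4449, 20–29=4875, 30–39=11760, 40–49=7584, 50–59=14679, 60–69=9499
Scenario B total after 3 periods: 56663
Difference B − A = 56663 − 54885 = 1778

1778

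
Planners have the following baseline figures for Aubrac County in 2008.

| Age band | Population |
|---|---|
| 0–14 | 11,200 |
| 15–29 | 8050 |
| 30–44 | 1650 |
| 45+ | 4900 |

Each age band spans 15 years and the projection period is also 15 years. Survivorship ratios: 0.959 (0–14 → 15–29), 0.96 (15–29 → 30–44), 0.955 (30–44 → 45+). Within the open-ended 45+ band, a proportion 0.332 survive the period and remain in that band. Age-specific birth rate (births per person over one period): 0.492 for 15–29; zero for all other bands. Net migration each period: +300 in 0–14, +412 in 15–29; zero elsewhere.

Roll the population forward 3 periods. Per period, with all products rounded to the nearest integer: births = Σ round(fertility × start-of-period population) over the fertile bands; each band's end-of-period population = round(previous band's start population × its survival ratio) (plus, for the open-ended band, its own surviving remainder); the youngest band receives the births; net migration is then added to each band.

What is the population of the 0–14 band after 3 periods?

Let band 1 be 0–14 through band 4 = 45+.
[period 1]
Births: 8050 × 0.492 = 3961
Band 2: 11200 × 0.959 = 10741
Band 3: 8050 × 0.96 = 7728
Band 4: 1650 × 0.955 + 4900 × 0.332 = 1576 + 1627 = 3203
Net migration: Band 1 + 300 → 4261; Band 2 + 412 → 11153
→ [4261, 11153, 7728, 3203]
[period 2]
Births: 11153 × 0.492 = 5487
Band 2: 4261 × 0.959 = 4086
Band 3: 11153 × 0.96 = 10707
Band 4: 7728 × 0.955 + 3203 × 0.332 = 7380 + 1063 = 8443
Net migration: Band 1 + 300 → 5787; Band 2 + 412 → 4498
→ [5787, 4498, 10707, 8443]
[period 3]
Births: 4498 × 0.492 = 2213
Band 2: 5787 × 0.959 = 5550
Band 3: 4498 × 0.96 = 4318
Band 4: 10707 × 0.955 + 8443 × 0.332 = 10225 + 2803 = 13028
Net migration: Band 1 + 300 → 2513; Band 2 + 412 → 5962
→ [2513, 5962, 4318, 13028]

2513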